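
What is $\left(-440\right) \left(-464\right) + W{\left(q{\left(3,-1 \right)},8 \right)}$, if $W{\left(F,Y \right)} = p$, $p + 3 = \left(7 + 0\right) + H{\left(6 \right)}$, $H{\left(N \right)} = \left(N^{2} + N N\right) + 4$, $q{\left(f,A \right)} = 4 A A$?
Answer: $204240$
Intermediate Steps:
$q{\left(f,A \right)} = 4 A^{2}$
$H{\left(N \right)} = 4 + 2 N^{2}$ ($H{\left(N \right)} = \left(N^{2} + N^{2}\right) + 4 = 2 N^{2} + 4 = 4 + 2 N^{2}$)
$p = 80$ ($p = -3 + \left(\left(7 + 0\right) + \left(4 + 2 \cdot 6^{2}\right)\right) = -3 + \left(7 + \left(4 + 2 \cdot 36\right)\right) = -3 + \left(7 + \left(4 + 72\right)\right) = -3 + \left(7 + 76\right) = -3 + 83 = 80$)
$W{\left(F,Y \right)} = 80$
$\left(-440\right) \left(-464\right) + W{\left(q{\left(3,-1 \right)},8 \right)} = \left(-440\right) \left(-464\right) + 80 = 204160 + 80 = 204240$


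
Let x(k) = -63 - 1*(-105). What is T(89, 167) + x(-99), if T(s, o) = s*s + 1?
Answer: 7964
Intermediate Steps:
x(k) = 42 (x(k) = -63 + 105 = 42)
T(s, o) = 1 + s**2 (T(s, o) = s**2 + 1 = 1 + s**2)
T(89, 167) + x(-99) = (1 + 89**2) + 42 = (1 + 7921) + 42 = 7922 + 42 = 7964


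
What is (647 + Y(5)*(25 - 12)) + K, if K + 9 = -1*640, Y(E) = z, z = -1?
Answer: -15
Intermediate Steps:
Y(E) = -1
K = -649 (K = -9 - 1*640 = -9 - 640 = -649)
(647 + Y(5)*(25 - 12)) + K = (647 - (25 - 12)) - 649 = (647 - 1*13) - 649 = (647 - 13) - 649 = 634 - 649 = -15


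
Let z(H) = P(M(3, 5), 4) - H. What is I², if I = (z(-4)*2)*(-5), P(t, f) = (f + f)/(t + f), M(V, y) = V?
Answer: 129600/49 ≈ 2644.9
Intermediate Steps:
P(t, f) = 2*f/(f + t) (P(t, f) = (2*f)/(f + t) = 2*f/(f + t))
z(H) = 8/7 - H (z(H) = 2*4/(4 + 3) - H = 2*4/7 - H = 2*4*(⅐) - H = 8/7 - H)
I = -360/7 (I = ((8/7 - 1*(-4))*2)*(-5) = ((8/7 + 4)*2)*(-5) = ((36/7)*2)*(-5) = (72/7)*(-5) = -360/7 ≈ -51.429)
I² = (-360/7)² = 129600/49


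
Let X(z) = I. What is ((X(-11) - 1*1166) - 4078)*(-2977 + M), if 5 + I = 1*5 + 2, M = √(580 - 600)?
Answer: 15605434 - 10484*I*√5 ≈ 1.5605e+7 - 23443.0*I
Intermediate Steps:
M = 2*I*√5 (M = √(-20) = 2*I*√5 ≈ 4.4721*I)
I = 2 (I = -5 + (1*5 + 2) = -5 + (5 + 2) = -5 + 7 = 2)
X(z) = 2
((X(-11) - 1*1166) - 4078)*(-2977 + M) = ((2 - 1*1166) - 4078)*(-2977 + 2*I*√5) = ((2 - 1166) - 4078)*(-2977 + 2*I*√5) = (-1164 - 4078)*(-2977 + 2*I*√5) = -5242*(-2977 + 2*I*√5) = 15605434 - 10484*I*√5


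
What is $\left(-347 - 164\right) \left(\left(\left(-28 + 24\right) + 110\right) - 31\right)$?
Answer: $-38325$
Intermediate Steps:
$\left(-347 - 164\right) \left(\left(\left(-28 + 24\right) + 110\right) - 31\right) = - 511 \left(\left(-4 + 110\right) - 31\right) = - 511 \left(106 - 31\right) = \left(-511\right) 75 = -38325$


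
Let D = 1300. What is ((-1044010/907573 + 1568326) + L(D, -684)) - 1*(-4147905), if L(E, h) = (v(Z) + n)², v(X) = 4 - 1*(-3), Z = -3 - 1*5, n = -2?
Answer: 5187918562678/907573 ≈ 5.7163e+6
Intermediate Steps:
Z = -8 (Z = -3 - 5 = -8)
v(X) = 7 (v(X) = 4 + 3 = 7)
L(E, h) = 25 (L(E, h) = (7 - 2)² = 5² = 25)
((-1044010/907573 + 1568326) + L(D, -684)) - 1*(-4147905) = ((-1044010/907573 + 1568326) + 25) - 1*(-4147905) = ((-1044010*1/907573 + 1568326) + 25) + 4147905 = ((-1044010/907573 + 1568326) + 25) + 4147905 = (1423369288788/907573 + 25) + 4147905 = 1423391978113/907573 + 4147905 = 5187918562678/907573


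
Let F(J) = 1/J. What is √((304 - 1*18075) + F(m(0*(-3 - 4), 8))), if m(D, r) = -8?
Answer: I*√284338/4 ≈ 133.31*I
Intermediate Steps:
√((304 - 1*18075) + F(m(0*(-3 - 4), 8))) = √((304 - 1*18075) + 1/(-8)) = √((304 - 18075) - ⅛) = √(-17771 - ⅛) = √(-142169/8) = I*√284338/4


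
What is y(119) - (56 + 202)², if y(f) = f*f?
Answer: -52403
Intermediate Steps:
y(f) = f²
y(119) - (56 + 202)² = 119² - (56 + 202)² = 14161 - 1*258² = 14161 - 1*66564 = 14161 - 66564 = -52403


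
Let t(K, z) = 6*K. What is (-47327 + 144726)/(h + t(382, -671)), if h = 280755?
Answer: 97399/283047 ≈ 0.34411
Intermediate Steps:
(-47327 + 144726)/(h + t(382, -671)) = (-47327 + 144726)/(280755 + 6*382) = 97399/(280755 + 2292) = 97399/283047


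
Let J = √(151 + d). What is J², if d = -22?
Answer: 129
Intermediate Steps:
J = √129 (J = √(151 - 22) = √129 ≈ 11.358)
J² = (√129)² = 129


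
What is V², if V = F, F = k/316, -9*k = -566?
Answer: 80089/2022084 ≈ 0.039607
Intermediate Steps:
k = 566/9 (k = -⅑*(-566) = 566/9 ≈ 62.889)
F = 283/1422 (F = (566/9)/316 = (566/9)*(1/316) = 283/1422 ≈ 0.19902)
V = 283/1422 ≈ 0.19902
V² = (283/1422)² = 80089/2022084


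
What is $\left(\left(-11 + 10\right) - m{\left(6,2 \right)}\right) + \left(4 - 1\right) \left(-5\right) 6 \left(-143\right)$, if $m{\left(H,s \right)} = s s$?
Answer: $12865$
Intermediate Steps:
$m{\left(H,s \right)} = s^{2}$
$\left(\left(-11 + 10\right) - m{\left(6,2 \right)}\right) + \left(4 - 1\right) \left(-5\right) 6 \left(-143\right) = \left(\left(-11 + 10\right) - 2^{2}\right) + \left(4 - 1\right) \left(-5\right) 6 \left(-143\right) = \left(-1 - 4\right) + \left(4 - 1\right) \left(-5\right) 6 \left(-143\right) = \left(-1 - 4\right) + 3 \left(-5\right) 6 \left(-143\right) = -5 + \left(-15\right) 6 \left(-143\right) = -5 - -12870 = -5 + 12870 = 12865$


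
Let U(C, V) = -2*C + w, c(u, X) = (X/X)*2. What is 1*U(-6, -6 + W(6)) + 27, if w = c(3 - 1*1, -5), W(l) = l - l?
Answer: 41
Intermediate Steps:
W(l) = 0
c(u, X) = 2 (c(u, X) = 1*2 = 2)
w = 2
U(C, V) = 2 - 2*C (U(C, V) = -2*C + 2 = 2 - 2*C)
1*U(-6, -6 + W(6)) + 27 = 1*(2 - 2*(-6)) + 27 = 1*(2 + 12) + 27 = 1*14 + 27 = 14 + 27 = 41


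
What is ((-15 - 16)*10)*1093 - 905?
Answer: -339735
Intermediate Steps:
((-15 - 16)*10)*1093 - 905 = -31*10*1093 - 905 = -310*1093 - 905 = -338830 - 905 = -339735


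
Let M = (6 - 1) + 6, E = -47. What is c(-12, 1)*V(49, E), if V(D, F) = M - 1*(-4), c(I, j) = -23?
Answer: -345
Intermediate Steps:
M = 11 (M = 5 + 6 = 11)
V(D, F) = 15 (V(D, F) = 11 - 1*(-4) = 11 + 4 = 15)
c(-12, 1)*V(49, E) = -23*15 = -345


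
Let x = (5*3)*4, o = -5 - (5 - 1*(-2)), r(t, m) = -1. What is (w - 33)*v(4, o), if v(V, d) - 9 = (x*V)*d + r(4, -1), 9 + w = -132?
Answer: 499728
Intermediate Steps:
w = -141 (w = -9 - 132 = -141)
o = -12 (o = -5 - (5 + 2) = -5 - 1*7 = -5 - 7 = -12)
x = 60 (x = 15*4 = 60)
v(V, d) = 8 + 60*V*d (v(V, d) = 9 + ((60*V)*d - 1) = 9 + (60*V*d - 1) = 9 + (-1 + 60*V*d) = 8 + 60*V*d)
(w - 33)*v(4, o) = (-141 - 33)*(8 + 60*4*(-12)) = -174*(8 - 2880) = -174*(-2872) = 499728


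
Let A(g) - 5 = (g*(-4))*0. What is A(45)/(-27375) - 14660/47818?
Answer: -40155659/130901775 ≈ -0.30676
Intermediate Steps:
A(g) = 5 (A(g) = 5 + (g*(-4))*0 = 5 - 4*g*0 = 5 + 0 = 5)
A(45)/(-27375) - 14660/47818 = 5/(-27375) - 14660/47818 = 5*(-1/27375) - 14660*1/47818 = -1/5475 - 7330/23909 = -40155659/130901775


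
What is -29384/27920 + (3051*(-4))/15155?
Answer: -3930251/2115638 ≈ -1.8577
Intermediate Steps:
-29384/27920 + (3051*(-4))/15155 = -29384*1/27920 - 12204*1/15155 = -3673/3490 - 12204/15155 = -3930251/2115638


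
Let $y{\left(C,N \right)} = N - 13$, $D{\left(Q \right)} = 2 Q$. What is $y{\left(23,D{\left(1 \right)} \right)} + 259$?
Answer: $248$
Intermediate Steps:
$y{\left(C,N \right)} = -13 + N$
$y{\left(23,D{\left(1 \right)} \right)} + 259 = \left(-13 + 2 \cdot 1\right) + 259 = \left(-13 + 2\right) + 259 = -11 + 259 = 248$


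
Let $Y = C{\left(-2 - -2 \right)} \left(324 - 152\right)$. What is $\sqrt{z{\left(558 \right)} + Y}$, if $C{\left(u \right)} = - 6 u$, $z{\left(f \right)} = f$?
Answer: $3 \sqrt{62} \approx 23.622$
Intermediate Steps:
$Y = 0$ ($Y = - 6 \left(-2 - -2\right) \left(324 - 152\right) = - 6 \left(-2 + 2\right) 172 = \left(-6\right) 0 \cdot 172 = 0 \cdot 172 = 0$)
$\sqrt{z{\left(558 \right)} + Y} = \sqrt{558 + 0} = \sqrt{558} = 3 \sqrt{62}$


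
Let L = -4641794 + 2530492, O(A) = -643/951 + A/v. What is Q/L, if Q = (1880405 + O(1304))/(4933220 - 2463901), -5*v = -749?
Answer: -669708160004/1856777634010757031 ≈ -3.6068e-7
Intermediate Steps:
v = 749/5 (v = -⅕*(-749) = 749/5 ≈ 149.80)
O(A) = -643/951 + 5*A/749 (O(A) = -643/951 + A/(749/5) = -643*1/951 + A*(5/749) = -643/951 + 5*A/749)
Q = 1339416320008/1758893454381 (Q = (1880405 + (-643/951 + (5/749)*1304))/(4933220 - 2463901) = (1880405 + (-643/951 + 6520/749))/2469319 = (1880405 + 5718913/712299)*(1/2469319) = (1339416320008/712299)*(1/2469319) = 1339416320008/1758893454381 ≈ 0.76151)
L = -2111302
Q/L = (1339416320008/1758893454381)/(-2111302) = (1339416320008/1758893454381)*(-1/2111302) = -669708160004/1856777634010757031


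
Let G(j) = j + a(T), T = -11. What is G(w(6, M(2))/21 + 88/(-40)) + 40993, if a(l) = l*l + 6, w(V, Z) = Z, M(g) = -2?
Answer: 4317359/105 ≈ 41118.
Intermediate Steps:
a(l) = 6 + l**2 (a(l) = l**2 + 6 = 6 + l**2)
G(j) = 127 + j (G(j) = j + (6 + (-11)**2) = j + (6 + 121) = j + 127 = 127 + j)
G(w(6, M(2))/21 + 88/(-40)) + 40993 = (127 + (-2/21 + 88/(-40))) + 40993 = (127 + (-2*1/21 + 88*(-1/40))) + 40993 = (127 + (-2/21 - 11/5)) + 40993 = (127 - 241/105) + 40993 = 13094/105 + 40993 = 4317359/105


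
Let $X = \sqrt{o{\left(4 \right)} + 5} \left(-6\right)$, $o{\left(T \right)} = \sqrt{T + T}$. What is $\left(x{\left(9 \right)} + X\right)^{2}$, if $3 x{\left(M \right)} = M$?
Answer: $9 \left(1 - 2 \sqrt{5 + 2 \sqrt{2}}\right)^{2} \approx 190.1$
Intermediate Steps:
$o{\left(T \right)} = \sqrt{2} \sqrt{T}$ ($o{\left(T \right)} = \sqrt{2 T} = \sqrt{2} \sqrt{T}$)
$x{\left(M \right)} = \frac{M}{3}$
$X = - 6 \sqrt{5 + 2 \sqrt{2}}$ ($X = \sqrt{\sqrt{2} \sqrt{4} + 5} \left(-6\right) = \sqrt{\sqrt{2} \cdot 2 + 5} \left(-6\right) = \sqrt{2 \sqrt{2} + 5} \left(-6\right) = \sqrt{5 + 2 \sqrt{2}} \left(-6\right) = - 6 \sqrt{5 + 2 \sqrt{2}} \approx -16.788$)
$\left(x{\left(9 \right)} + X\right)^{2} = \left(\frac{1}{3} \cdot 9 - 6 \sqrt{5 + 2 \sqrt{2}}\right)^{2} = \left(3 - 6 \sqrt{5 + 2 \sqrt{2}}\right)^{2}$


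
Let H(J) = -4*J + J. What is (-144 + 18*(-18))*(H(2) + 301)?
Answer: -138060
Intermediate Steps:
H(J) = -3*J
(-144 + 18*(-18))*(H(2) + 301) = (-144 + 18*(-18))*(-3*2 + 301) = (-144 - 324)*(-6 + 301) = -468*295 = -138060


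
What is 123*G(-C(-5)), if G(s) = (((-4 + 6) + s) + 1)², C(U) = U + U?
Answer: 20787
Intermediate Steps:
C(U) = 2*U
G(s) = (3 + s)² (G(s) = ((2 + s) + 1)² = (3 + s)²)
123*G(-C(-5)) = 123*(3 - 2*(-5))² = 123*(3 - 1*(-10))² = 123*(3 + 10)² = 123*13² = 123*169 = 20787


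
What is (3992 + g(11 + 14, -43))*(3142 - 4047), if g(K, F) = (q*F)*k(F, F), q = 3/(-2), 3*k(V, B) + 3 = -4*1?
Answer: -6953115/2 ≈ -3.4766e+6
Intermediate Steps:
k(V, B) = -7/3 (k(V, B) = -1 + (-4*1)/3 = -1 + (1/3)*(-4) = -1 - 4/3 = -7/3)
q = -3/2 (q = 3*(-1/2) = -3/2 ≈ -1.5000)
g(K, F) = 7*F/2 (g(K, F) = -3*F/2*(-7/3) = 7*F/2)
(3992 + g(11 + 14, -43))*(3142 - 4047) = (3992 + (7/2)*(-43))*(3142 - 4047) = (3992 - 301/2)*(-905) = (7683/2)*(-905) = -6953115/2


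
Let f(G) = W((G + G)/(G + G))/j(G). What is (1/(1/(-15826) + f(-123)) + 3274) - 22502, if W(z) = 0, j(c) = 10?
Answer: -35054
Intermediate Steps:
f(G) = 0 (f(G) = 0/10 = 0*(⅒) = 0)
(1/(1/(-15826) + f(-123)) + 3274) - 22502 = (1/(1/(-15826) + 0) + 3274) - 22502 = (1/(-1/15826 + 0) + 3274) - 22502 = (1/(-1/15826) + 3274) - 22502 = (-15826 + 3274) - 22502 = -12552 - 22502 = -35054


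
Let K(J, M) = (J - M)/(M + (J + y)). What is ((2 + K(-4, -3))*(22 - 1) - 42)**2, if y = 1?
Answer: 49/4 ≈ 12.250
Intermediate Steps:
K(J, M) = (J - M)/(1 + J + M) (K(J, M) = (J - M)/(M + (J + 1)) = (J - M)/(M + (1 + J)) = (J - M)/(1 + J + M))
((2 + K(-4, -3))*(22 - 1) - 42)**2 = ((2 + (-4 - 1*(-3))/(1 - 4 - 3))*(22 - 1) - 42)**2 = ((2 + (-4 + 3)/(-6))*21 - 42)**2 = ((2 - 1/6*(-1))*21 - 42)**2 = ((2 + 1/6)*21 - 42)**2 = ((13/6)*21 - 42)**2 = (91/2 - 42)**2 = (7/2)**2 = 49/4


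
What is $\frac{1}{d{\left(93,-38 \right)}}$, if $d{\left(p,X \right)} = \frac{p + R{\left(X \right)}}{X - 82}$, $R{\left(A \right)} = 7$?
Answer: $- \frac{6}{5} \approx -1.2$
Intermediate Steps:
$d{\left(p,X \right)} = \frac{7 + p}{-82 + X}$ ($d{\left(p,X \right)} = \frac{p + 7}{X - 82} = \frac{7 + p}{-82 + X}$)
$\frac{1}{d{\left(93,-38 \right)}} = \frac{1}{\frac{1}{-82 - 38} \left(7 + 93\right)} = \frac{1}{\frac{1}{-120} \cdot 100} = \frac{1}{\left(- \frac{1}{120}\right) 100} = \frac{1}{- \frac{5}{6}} = - \frac{6}{5}$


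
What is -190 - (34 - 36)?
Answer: -188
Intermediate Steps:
-190 - (34 - 36) = -190 - 1*(-2) = -190 + 2 = -188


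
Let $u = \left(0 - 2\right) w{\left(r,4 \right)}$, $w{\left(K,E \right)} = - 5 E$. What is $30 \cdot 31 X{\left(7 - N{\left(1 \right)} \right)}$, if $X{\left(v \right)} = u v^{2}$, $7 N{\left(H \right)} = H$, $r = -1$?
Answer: $\frac{85708800}{49} \approx 1.7492 \cdot 10^{6}$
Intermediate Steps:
$N{\left(H \right)} = \frac{H}{7}$
$u = 40$ ($u = \left(0 - 2\right) \left(\left(-5\right) 4\right) = \left(-2\right) \left(-20\right) = 40$)
$X{\left(v \right)} = 40 v^{2}$
$30 \cdot 31 X{\left(7 - N{\left(1 \right)} \right)} = 30 \cdot 31 \cdot 40 \left(7 - \frac{1}{7} \cdot 1\right)^{2} = 930 \cdot 40 \left(7 - \frac{1}{7}\right)^{2} = 930 \cdot 40 \left(\frac{48}{7}\right)^{2} = 930 \cdot 40 \cdot \frac{2304}{49} = 930 \cdot \frac{92160}{49} = \frac{85708800}{49}$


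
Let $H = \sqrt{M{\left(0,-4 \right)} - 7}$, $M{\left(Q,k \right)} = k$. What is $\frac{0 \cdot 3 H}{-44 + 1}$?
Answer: $0$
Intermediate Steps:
$H = i \sqrt{11}$ ($H = \sqrt{-4 - 7} = \sqrt{-11} = i \sqrt{11} \approx 3.3166 i$)
$\frac{0 \cdot 3 H}{-44 + 1} = \frac{0 \cdot 3 i \sqrt{11}}{-44 + 1} = \frac{0 i \sqrt{11}}{-43} = 0 \left(- \frac{1}{43}\right) = 0$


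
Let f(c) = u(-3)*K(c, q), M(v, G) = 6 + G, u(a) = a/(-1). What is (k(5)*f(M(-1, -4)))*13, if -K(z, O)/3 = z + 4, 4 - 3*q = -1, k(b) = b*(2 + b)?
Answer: -24570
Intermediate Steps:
q = 5/3 (q = 4/3 - ⅓*(-1) = 4/3 + ⅓ = 5/3 ≈ 1.6667)
u(a) = -a (u(a) = a*(-1) = -a)
K(z, O) = -12 - 3*z (K(z, O) = -3*(z + 4) = -3*(4 + z) = -12 - 3*z)
f(c) = -36 - 9*c (f(c) = (-1*(-3))*(-12 - 3*c) = 3*(-12 - 3*c) = -36 - 9*c)
(k(5)*f(M(-1, -4)))*13 = ((5*(2 + 5))*(-36 - 9*(6 - 4)))*13 = ((5*7)*(-36 - 9*2))*13 = (35*(-36 - 18))*13 = (35*(-54))*13 = -1890*13 = -24570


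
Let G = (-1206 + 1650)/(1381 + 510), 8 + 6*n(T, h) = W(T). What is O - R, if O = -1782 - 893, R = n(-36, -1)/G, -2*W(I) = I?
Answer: -3572555/1332 ≈ -2682.1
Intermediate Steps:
W(I) = -I/2
n(T, h) = -4/3 - T/12 (n(T, h) = -4/3 + (-T/2)/6 = -4/3 - T/12)
G = 444/1891 ≈ 0.23480
R = 9455/1332 (R = (-4/3 - 1/12*(-36))/(444/1891) = (-4/3 + 3)*(1891/444) = (5/3)*(1891/444) = 9455/1332 ≈ 7.0984)
O = -2675
O - R = -2675 - 1*9455/1332 = -2675 - 9455/1332 = -3572555/1332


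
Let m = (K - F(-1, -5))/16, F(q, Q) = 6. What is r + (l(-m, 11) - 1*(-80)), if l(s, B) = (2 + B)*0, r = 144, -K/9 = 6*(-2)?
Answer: 224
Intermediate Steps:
K = 108 (K = -54*(-2) = -9*(-12) = 108)
m = 51/8 (m = (108 - 1*6)/16 = (108 - 6)*(1/16) = 102*(1/16) = 51/8 ≈ 6.3750)
l(s, B) = 0
r + (l(-m, 11) - 1*(-80)) = 144 + (0 - 1*(-80)) = 144 + (0 + 80) = 144 + 80 = 224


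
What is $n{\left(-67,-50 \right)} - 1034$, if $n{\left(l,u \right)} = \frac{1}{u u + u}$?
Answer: $- \frac{2533299}{2450} \approx -1034.0$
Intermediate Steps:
$n{\left(l,u \right)} = \frac{1}{u + u^{2}}$ ($n{\left(l,u \right)} = \frac{1}{u^{2} + u} = \frac{1}{u + u^{2}}$)
$n{\left(-67,-50 \right)} - 1034 = \frac{1}{\left(-50\right) \left(1 - 50\right)} - 1034 = - \frac{1}{50 \left(-49\right)} - 1034 = \left(- \frac{1}{50}\right) \left(- \frac{1}{49}\right) - 1034 = \frac{1}{2450} - 1034 = - \frac{2533299}{2450}$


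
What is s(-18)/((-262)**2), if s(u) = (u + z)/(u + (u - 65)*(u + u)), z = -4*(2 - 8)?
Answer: 1/33978780 ≈ 2.9430e-8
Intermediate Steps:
z = 24 (z = -4*(-6) = 24)
s(u) = (24 + u)/(u + 2*u*(-65 + u)) (s(u) = (u + 24)/(u + (u - 65)*(u + u)) = (24 + u)/(u + (-65 + u)*(2*u)) = (24 + u)/(u + 2*u*(-65 + u)))
s(-18)/((-262)**2) = ((24 - 18)/((-18)*(-129 + 2*(-18))))/((-262)**2) = -1/18*6/(-129 - 36)/68644 = -1/18*6/(-165)*(1/68644) = -1/18*(-1/165)*6*(1/68644) = (1/495)*(1/68644) = 1/33978780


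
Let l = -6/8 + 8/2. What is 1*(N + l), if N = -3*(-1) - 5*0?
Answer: 25/4 ≈ 6.2500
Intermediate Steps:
l = 13/4 (l = -6*⅛ + 8*(½) = -¾ + 4 = 13/4 ≈ 3.2500)
N = 3 (N = 3 + 0 = 3)
1*(N + l) = 1*(3 + 13/4) = 1*(25/4) = 25/4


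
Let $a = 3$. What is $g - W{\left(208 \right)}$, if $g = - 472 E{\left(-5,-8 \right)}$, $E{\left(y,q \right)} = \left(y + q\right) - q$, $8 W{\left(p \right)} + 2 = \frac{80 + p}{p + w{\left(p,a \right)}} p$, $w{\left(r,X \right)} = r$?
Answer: $\frac{9369}{4} \approx 2342.3$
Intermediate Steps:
$W{\left(p \right)} = \frac{19}{4} + \frac{p}{16}$ ($W{\left(p \right)} = - \frac{1}{4} + \frac{\frac{80 + p}{p + p} p}{8} = - \frac{1}{4} + \frac{\frac{80 + p}{2 p} p}{8} = - \frac{1}{4} + \frac{40 + \frac{p}{2}}{8} = - \frac{1}{4} + \left(5 + \frac{p}{16}\right) = \frac{19}{4} + \frac{p}{16}$)
$E{\left(y,q \right)} = y$ ($E{\left(y,q \right)} = \left(q + y\right) - q = y$)
$g = 2360$ ($g = \left(-472\right) \left(-5\right) = 2360$)
$g - W{\left(208 \right)} = 2360 - \left(\frac{19}{4} + \frac{1}{16} \cdot 208\right) = 2360 - \left(\frac{19}{4} + 13\right) = 2360 - \frac{71}{4} = \frac{9369}{4}$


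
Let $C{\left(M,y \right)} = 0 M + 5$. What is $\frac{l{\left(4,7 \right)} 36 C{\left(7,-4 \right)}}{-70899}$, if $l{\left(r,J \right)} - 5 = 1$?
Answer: $- \frac{360}{23633} \approx -0.015233$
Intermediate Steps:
$l{\left(r,J \right)} = 6$ ($l{\left(r,J \right)} = 5 + 1 = 6$)
$C{\left(M,y \right)} = 5$ ($C{\left(M,y \right)} = 0 + 5 = 5$)
$\frac{l{\left(4,7 \right)} 36 C{\left(7,-4 \right)}}{-70899} = \frac{6 \cdot 36 \cdot 5}{-70899} = 216 \cdot 5 \left(- \frac{1}{70899}\right) = 1080 \left(- \frac{1}{70899}\right) = - \frac{360}{23633}$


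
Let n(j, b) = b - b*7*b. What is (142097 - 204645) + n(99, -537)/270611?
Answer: -16928195948/270611 ≈ -62555.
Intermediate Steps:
n(j, b) = b - 7*b**2 (n(j, b) = b - 7*b*b = b - 7*b**2)
(142097 - 204645) + n(99, -537)/270611 = (142097 - 204645) - 537*(1 - 7*(-537))/270611 = -62548 - 537*(1 + 3759)*(1/270611) = -62548 - 537*3760*(1/270611) = -62548 - 2019120*1/270611 = -62548 - 2019120/270611 = -16928195948/270611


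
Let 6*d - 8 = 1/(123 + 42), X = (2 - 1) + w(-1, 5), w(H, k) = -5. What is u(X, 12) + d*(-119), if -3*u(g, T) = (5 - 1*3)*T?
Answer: -165119/990 ≈ -166.79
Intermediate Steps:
X = -4 (X = (2 - 1) - 5 = 1 - 5 = -4)
u(g, T) = -2*T/3 (u(g, T) = -(5 - 1*3)*T/3 = -(5 - 3)*T/3 = -2*T/3)
d = 1321/990 (d = 4/3 + 1/(6*(123 + 42)) = 4/3 + (⅙)/165 = 4/3 + (⅙)*(1/165) = 4/3 + 1/990 = 1321/990 ≈ 1.3343)
u(X, 12) + d*(-119) = -⅔*12 + (1321/990)*(-119) = -8 - 157199/990 = -165119/990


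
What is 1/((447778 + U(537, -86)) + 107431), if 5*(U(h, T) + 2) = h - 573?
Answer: 5/2775999 ≈ 1.8012e-6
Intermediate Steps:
U(h, T) = -583/5 + h/5 (U(h, T) = -2 + (h - 573)/5 = -2 + (-573 + h)/5 = -2 + (-573/5 + h/5) = -583/5 + h/5)
1/((447778 + U(537, -86)) + 107431) = 1/((447778 + (-583/5 + (1/5)*537)) + 107431) = 1/((447778 + (-583/5 + 537/5)) + 107431) = 1/((447778 - 46/5) + 107431) = 1/(2238844/5 + 107431) = 1/(2775999/5) = 5/2775999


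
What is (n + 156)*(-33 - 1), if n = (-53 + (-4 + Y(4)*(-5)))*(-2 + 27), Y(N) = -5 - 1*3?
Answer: 9146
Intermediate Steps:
Y(N) = -8 (Y(N) = -5 - 3 = -8)
n = -425 (n = (-53 + (-4 - 8*(-5)))*(-2 + 27) = (-53 + (-4 + 40))*25 = (-53 + 36)*25 = -17*25 = -425)
(n + 156)*(-33 - 1) = (-425 + 156)*(-33 - 1) = -269*(-34) = 9146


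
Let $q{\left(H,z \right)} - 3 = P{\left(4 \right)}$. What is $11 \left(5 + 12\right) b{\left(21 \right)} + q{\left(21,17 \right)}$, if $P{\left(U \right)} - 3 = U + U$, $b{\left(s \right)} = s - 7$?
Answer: $2632$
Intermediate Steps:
$b{\left(s \right)} = -7 + s$
$P{\left(U \right)} = 3 + 2 U$ ($P{\left(U \right)} = 3 + \left(U + U\right) = 3 + 2 U$)
$q{\left(H,z \right)} = 14$ ($q{\left(H,z \right)} = 3 + \left(3 + 2 \cdot 4\right) = 3 + \left(3 + 8\right) = 3 + 11 = 14$)
$11 \left(5 + 12\right) b{\left(21 \right)} + q{\left(21,17 \right)} = 11 \left(5 + 12\right) \left(-7 + 21\right) + 14 = 11 \cdot 17 \cdot 14 + 14 = 187 \cdot 14 + 14 = 2618 + 14 = 2632$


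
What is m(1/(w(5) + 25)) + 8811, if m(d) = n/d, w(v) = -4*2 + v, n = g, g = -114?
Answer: 6303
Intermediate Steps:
n = -114
w(v) = -8 + v
m(d) = -114/d
m(1/(w(5) + 25)) + 8811 = -114/(1/((-8 + 5) + 25)) + 8811 = -114/(1/(-3 + 25)) + 8811 = -114/(1/22) + 8811 = -114/1/22 + 8811 = -114*22 + 8811 = -2508 + 8811 = 6303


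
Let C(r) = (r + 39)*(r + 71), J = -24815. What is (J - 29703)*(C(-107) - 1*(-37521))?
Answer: -2179029942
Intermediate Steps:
C(r) = (39 + r)*(71 + r)
(J - 29703)*(C(-107) - 1*(-37521)) = (-24815 - 29703)*((2769 + (-107)**2 + 110*(-107)) - 1*(-37521)) = -54518*((2769 + 11449 - 11770) + 37521) = -54518*(2448 + 37521) = -54518*39969 = -2179029942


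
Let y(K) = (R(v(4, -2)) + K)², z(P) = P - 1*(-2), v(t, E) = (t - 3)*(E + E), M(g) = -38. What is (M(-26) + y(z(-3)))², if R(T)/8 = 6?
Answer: 4713241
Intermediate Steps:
v(t, E) = 2*E*(-3 + t) (v(t, E) = (-3 + t)*(2*E) = 2*E*(-3 + t))
R(T) = 48 (R(T) = 8*6 = 48)
z(P) = 2 + P (z(P) = P + 2 = 2 + P)
y(K) = (48 + K)²
(M(-26) + y(z(-3)))² = (-38 + (48 + (2 - 3))²)² = (-38 + (48 - 1)²)² = (-38 + 47²)² = (-38 + 2209)² = 2171² = 4713241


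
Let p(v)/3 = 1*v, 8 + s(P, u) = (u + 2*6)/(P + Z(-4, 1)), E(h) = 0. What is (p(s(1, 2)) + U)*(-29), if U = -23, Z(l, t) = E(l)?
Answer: 145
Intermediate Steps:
Z(l, t) = 0
s(P, u) = -8 + (12 + u)/P (s(P, u) = -8 + (u + 2*6)/(P + 0) = -8 + (u + 12)/P = -8 + (12 + u)/P)
p(v) = 3*v (p(v) = 3*(1*v) = 3*v)
(p(s(1, 2)) + U)*(-29) = (3*((12 + 2 - 8*1)/1) - 23)*(-29) = (3*(1*(12 + 2 - 8)) - 23)*(-29) = (3*(1*6) - 23)*(-29) = (3*6 - 23)*(-29) = (18 - 23)*(-29) = -5*(-29) = 145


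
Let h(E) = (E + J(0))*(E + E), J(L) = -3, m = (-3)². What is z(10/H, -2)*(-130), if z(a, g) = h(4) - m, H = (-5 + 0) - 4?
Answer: 130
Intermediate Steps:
m = 9
H = -9 (H = -5 - 4 = -9)
h(E) = 2*E*(-3 + E) (h(E) = (E - 3)*(E + E) = (-3 + E)*(2*E) = 2*E*(-3 + E))
z(a, g) = -1 (z(a, g) = 2*4*(-3 + 4) - 1*9 = 2*4*1 - 9 = 8 - 9 = -1)
z(10/H, -2)*(-130) = -1*(-130) = 130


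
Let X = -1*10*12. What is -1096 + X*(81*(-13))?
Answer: 125264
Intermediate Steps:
X = -120 (X = -10*12 = -120)
-1096 + X*(81*(-13)) = -1096 - 9720*(-13) = -1096 - 120*(-1053) = -1096 + 126360 = 125264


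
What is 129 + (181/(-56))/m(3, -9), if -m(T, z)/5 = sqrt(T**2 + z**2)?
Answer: 129 + 181*sqrt(10)/8400 ≈ 129.07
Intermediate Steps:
m(T, z) = -5*sqrt(T**2 + z**2)
129 + (181/(-56))/m(3, -9) = 129 + (181/(-56))/((-5*sqrt(3**2 + (-9)**2))) = 129 + (181*(-1/56))/((-5*sqrt(9 + 81))) = 129 - 181*(-sqrt(10)/150)/56 = 129 - (-181)*sqrt(10)/8400 = 129 + 181*sqrt(10)/8400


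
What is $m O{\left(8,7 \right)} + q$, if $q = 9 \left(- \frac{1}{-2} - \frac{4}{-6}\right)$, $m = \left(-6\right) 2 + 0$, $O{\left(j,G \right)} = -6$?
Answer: $\frac{165}{2} \approx 82.5$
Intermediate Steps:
$m = -12$ ($m = -12 + 0 = -12$)
$q = \frac{21}{2}$ ($q = 9 \left(\left(-1\right) \left(- \frac{1}{2}\right) - - \frac{2}{3}\right) = 9 \left(\frac{1}{2} + \frac{2}{3}\right) = 9 \cdot \frac{7}{6} = \frac{21}{2} \approx 10.5$)
$m O{\left(8,7 \right)} + q = \left(-12\right) \left(-6\right) + \frac{21}{2} = 72 + \frac{21}{2} = \frac{165}{2}$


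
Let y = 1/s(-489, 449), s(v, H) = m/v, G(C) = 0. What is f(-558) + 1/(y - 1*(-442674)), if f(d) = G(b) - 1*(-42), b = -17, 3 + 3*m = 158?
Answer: 2881746281/68613003 ≈ 42.000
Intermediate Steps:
m = 155/3 (m = -1 + (⅓)*158 = -1 + 158/3 = 155/3 ≈ 51.667)
s(v, H) = 155/(3*v)
y = -1467/155 (y = 1/((155/3)/(-489)) = 1/((155/3)*(-1/489)) = 1/(-155/1467) = -1467/155 ≈ -9.4645)
f(d) = 42 (f(d) = 0 - 1*(-42) = 0 + 42 = 42)
f(-558) + 1/(y - 1*(-442674)) = 42 + 1/(-1467/155 - 1*(-442674)) = 42 + 1/(-1467/155 + 442674) = 42 + 1/(68613003/155) = 42 + 155/68613003 = 2881746281/68613003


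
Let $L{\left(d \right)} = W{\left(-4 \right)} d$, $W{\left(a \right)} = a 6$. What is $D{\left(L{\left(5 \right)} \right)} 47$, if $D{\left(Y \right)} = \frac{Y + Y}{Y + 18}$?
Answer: $\frac{1880}{17} \approx 110.59$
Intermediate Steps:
$W{\left(a \right)} = 6 a$
$L{\left(d \right)} = - 24 d$ ($L{\left(d \right)} = 6 \left(-4\right) d = - 24 d$)
$D{\left(Y \right)} = \frac{2 Y}{18 + Y}$
$D{\left(L{\left(5 \right)} \right)} 47 = \frac{2 \left(\left(-24\right) 5\right)}{18 - 120} \cdot 47 = 2 \left(-120\right) \frac{1}{18 - 120} \cdot 47 = 2 \left(-120\right) \frac{1}{-102} \cdot 47 = 2 \left(-120\right) \left(- \frac{1}{102}\right) 47 = \frac{40}{17} \cdot 47 = \frac{1880}{17}$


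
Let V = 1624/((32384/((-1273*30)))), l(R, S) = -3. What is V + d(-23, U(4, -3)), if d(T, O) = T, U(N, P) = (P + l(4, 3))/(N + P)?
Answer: -3922837/2024 ≈ -1938.2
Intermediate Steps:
U(N, P) = (-3 + P)/(N + P) (U(N, P) = (P - 3)/(N + P) = (-3 + P)/(N + P))
V = -3876285/2024 (V = 1624/((32384/(-38190))) = 1624/((32384*(-1/38190))) = 1624/(-16192/19095) = 1624*(-19095/16192) = -3876285/2024 ≈ -1915.2)
V + d(-23, U(4, -3)) = -3876285/2024 - 23 = -3922837/2024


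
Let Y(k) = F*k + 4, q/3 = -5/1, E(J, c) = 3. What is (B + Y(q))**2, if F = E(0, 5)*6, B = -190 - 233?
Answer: 474721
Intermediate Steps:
B = -423
F = 18 (F = 3*6 = 18)
q = -15 (q = 3*(-5/1) = 3*(-5*1) = 3*(-5) = -15)
Y(k) = 4 + 18*k (Y(k) = 18*k + 4 = 4 + 18*k)
(B + Y(q))**2 = (-423 + (4 + 18*(-15)))**2 = (-423 + (4 - 270))**2 = (-423 - 266)**2 = (-689)**2 = 474721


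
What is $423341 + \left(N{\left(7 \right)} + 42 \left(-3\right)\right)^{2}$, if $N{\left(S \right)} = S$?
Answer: $437502$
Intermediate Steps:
$423341 + \left(N{\left(7 \right)} + 42 \left(-3\right)\right)^{2} = 423341 + \left(7 + 42 \left(-3\right)\right)^{2} = 423341 + \left(7 - 126\right)^{2} = 423341 + \left(-119\right)^{2} = 423341 + 14161 = 437502$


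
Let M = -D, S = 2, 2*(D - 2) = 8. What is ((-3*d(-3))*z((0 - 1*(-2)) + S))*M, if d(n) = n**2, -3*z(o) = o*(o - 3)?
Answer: -216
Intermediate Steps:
D = 6 (D = 2 + (1/2)*8 = 2 + 4 = 6)
z(o) = -o*(-3 + o)/3 (z(o) = -o*(o - 3)/3 = -o*(-3 + o)/3)
M = -6 (M = -1*6 = -6)
((-3*d(-3))*z((0 - 1*(-2)) + S))*M = ((-3*(-3)**2)*(((0 - 1*(-2)) + 2)*(3 - ((0 - 1*(-2)) + 2))/3))*(-6) = ((-3*9)*(((0 + 2) + 2)*(3 - ((0 + 2) + 2))/3))*(-6) = -9*(2 + 2)*(3 - (2 + 2))*(-6) = -9*4*(3 - 1*4)*(-6) = -9*4*(3 - 4)*(-6) = -9*4*(-1)*(-6) = -27*(-4/3)*(-6) = 36*(-6) = -216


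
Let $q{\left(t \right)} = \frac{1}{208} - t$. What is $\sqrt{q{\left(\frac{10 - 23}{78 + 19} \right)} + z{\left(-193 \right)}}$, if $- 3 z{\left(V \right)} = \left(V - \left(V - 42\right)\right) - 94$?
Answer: $\frac{\sqrt{4000730565}}{15132} \approx 4.18$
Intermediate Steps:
$q{\left(t \right)} = \frac{1}{208} - t$
$z{\left(V \right)} = \frac{52}{3}$ ($z{\left(V \right)} = - \frac{\left(V - \left(V - 42\right)\right) - 94}{3} = - \frac{\left(V - \left(-42 + V\right)\right) - 94}{3} = - \frac{42 - 94}{3} = \left(- \frac{1}{3}\right) \left(-52\right) = \frac{52}{3}$)
$\sqrt{q{\left(\frac{10 - 23}{78 + 19} \right)} + z{\left(-193 \right)}} = \sqrt{\left(\frac{1}{208} - \frac{10 - 23}{78 + 19}\right) + \frac{52}{3}} = \sqrt{\left(\frac{1}{208} - - \frac{13}{97}\right) + \frac{52}{3}} = \sqrt{\left(\frac{1}{208} + \frac{13}{97}\right) + \frac{52}{3}} = \sqrt{\frac{2801}{20176} + \frac{52}{3}} = \sqrt{\frac{1057555}{60528}} = \frac{\sqrt{4000730565}}{15132}$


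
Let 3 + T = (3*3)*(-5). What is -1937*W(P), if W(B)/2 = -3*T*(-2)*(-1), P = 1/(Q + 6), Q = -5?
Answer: -1115712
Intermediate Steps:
T = -48 (T = -3 + (3*3)*(-5) = -3 + 9*(-5) = -3 - 45 = -48)
P = 1 (P = 1/(-5 + 6) = 1/1 = 1)
W(B) = 576 (W(B) = 2*(-(-144)*(-2)*(-1)) = 2*(-3*96*(-1)) = 2*(-288*(-1)) = 2*288 = 576)
-1937*W(P) = -1937*576 = -1*1115712 = -1115712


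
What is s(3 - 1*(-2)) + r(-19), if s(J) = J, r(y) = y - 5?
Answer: -19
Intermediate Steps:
r(y) = -5 + y
s(3 - 1*(-2)) + r(-19) = (3 - 1*(-2)) + (-5 - 19) = (3 + 2) - 24 = 5 - 24 = -19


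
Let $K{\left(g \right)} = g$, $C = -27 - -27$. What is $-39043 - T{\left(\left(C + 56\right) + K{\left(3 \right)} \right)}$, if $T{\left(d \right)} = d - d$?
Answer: $-39043$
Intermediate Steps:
$C = 0$ ($C = -27 + 27 = 0$)
$T{\left(d \right)} = 0$
$-39043 - T{\left(\left(C + 56\right) + K{\left(3 \right)} \right)} = -39043 - 0 = -39043 + 0 = -39043$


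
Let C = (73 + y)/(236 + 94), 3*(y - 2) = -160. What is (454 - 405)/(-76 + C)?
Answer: -9702/15035 ≈ -0.64529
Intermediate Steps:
y = -154/3 (y = 2 + (⅓)*(-160) = 2 - 160/3 = -154/3 ≈ -51.333)
C = 13/198 (C = (73 - 154/3)/(236 + 94) = (65/3)/330 = (65/3)*(1/330) = 13/198 ≈ 0.065657)
(454 - 405)/(-76 + C) = (454 - 405)/(-76 + 13/198) = 49/(-15035/198) = 49*(-198/15035) = -9702/15035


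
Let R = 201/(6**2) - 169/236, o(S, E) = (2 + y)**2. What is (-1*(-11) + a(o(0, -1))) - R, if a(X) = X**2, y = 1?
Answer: 30845/354 ≈ 87.133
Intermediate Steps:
o(S, E) = 9 (o(S, E) = (2 + 1)**2 = 3**2 = 9)
R = 1723/354 (R = 201/36 - 169*1/236 = 201*(1/36) - 169/236 = 67/12 - 169/236 = 1723/354 ≈ 4.8672)
(-1*(-11) + a(o(0, -1))) - R = (-1*(-11) + 9**2) - 1*1723/354 = (11 + 81) - 1723/354 = 92 - 1723/354 = 30845/354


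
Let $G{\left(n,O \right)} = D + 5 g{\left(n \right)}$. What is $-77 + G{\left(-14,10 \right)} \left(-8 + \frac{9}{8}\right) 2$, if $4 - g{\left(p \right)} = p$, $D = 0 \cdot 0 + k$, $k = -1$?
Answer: $- \frac{5203}{4} \approx -1300.8$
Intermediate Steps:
$D = -1$ ($D = 0 \cdot 0 - 1 = 0 - 1 = -1$)
$g{\left(p \right)} = 4 - p$
$G{\left(n,O \right)} = 19 - 5 n$ ($G{\left(n,O \right)} = -1 + 5 \left(4 - n\right) = -1 - \left(-20 + 5 n\right) = 19 - 5 n$)
$-77 + G{\left(-14,10 \right)} \left(-8 + \frac{9}{8}\right) 2 = -77 + \left(19 - -70\right) \left(-8 + \frac{9}{8}\right) 2 = -77 + \left(19 + 70\right) \left(-8 + 9 \cdot \frac{1}{8}\right) 2 = -77 + 89 \left(-8 + \frac{9}{8}\right) 2 = -77 + 89 \left(\left(- \frac{55}{8}\right) 2\right) = -77 + 89 \left(- \frac{55}{4}\right) = -77 - \frac{4895}{4} = - \frac{5203}{4}$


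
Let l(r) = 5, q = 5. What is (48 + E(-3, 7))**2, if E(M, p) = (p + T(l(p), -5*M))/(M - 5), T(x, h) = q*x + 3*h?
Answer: 94249/64 ≈ 1472.6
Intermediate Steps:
T(x, h) = 3*h + 5*x (T(x, h) = 5*x + 3*h = 3*h + 5*x)
E(M, p) = (25 + p - 15*M)/(-5 + M) (E(M, p) = (p + (3*(-5*M) + 5*5))/(M - 5) = (p + (-15*M + 25))/(-5 + M) = (p + (25 - 15*M))/(-5 + M) = (25 + p - 15*M)/(-5 + M))
(48 + E(-3, 7))**2 = (48 + (25 + 7 - 15*(-3))/(-5 - 3))**2 = (48 + (25 + 7 + 45)/(-8))**2 = (48 - 1/8*77)**2 = (48 - 77/8)**2 = (307/8)**2 = 94249/64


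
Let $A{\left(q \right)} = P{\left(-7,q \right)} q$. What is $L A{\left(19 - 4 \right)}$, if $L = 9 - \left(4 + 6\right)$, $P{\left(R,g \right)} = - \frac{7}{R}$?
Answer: $-15$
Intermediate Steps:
$L = -1$ ($L = 9 - 10 = -1$)
$A{\left(q \right)} = q$ ($A{\left(q \right)} = - \frac{7}{-7} q = \left(-7\right) \left(- \frac{1}{7}\right) q = 1 q = q$)
$L A{\left(19 - 4 \right)} = - (19 - 4) = \left(-1\right) 15 = -15$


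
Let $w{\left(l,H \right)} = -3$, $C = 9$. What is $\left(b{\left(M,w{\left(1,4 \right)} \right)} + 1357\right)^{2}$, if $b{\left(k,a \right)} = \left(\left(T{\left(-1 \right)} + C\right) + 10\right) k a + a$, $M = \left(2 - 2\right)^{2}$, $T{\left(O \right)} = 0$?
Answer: $1833316$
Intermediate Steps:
$M = 0$ ($M = 0^{2} = 0$)
$b{\left(k,a \right)} = a + 19 a k$ ($b{\left(k,a \right)} = \left(\left(0 + 9\right) + 10\right) k a + a = \left(9 + 10\right) k a + a = 19 k a + a = 19 a k + a = a + 19 a k$)
$\left(b{\left(M,w{\left(1,4 \right)} \right)} + 1357\right)^{2} = \left(- 3 \left(1 + 19 \cdot 0\right) + 1357\right)^{2} = \left(- 3 \left(1 + 0\right) + 1357\right)^{2} = \left(\left(-3\right) 1 + 1357\right)^{2} = \left(-3 + 1357\right)^{2} = 1354^{2} = 1833316$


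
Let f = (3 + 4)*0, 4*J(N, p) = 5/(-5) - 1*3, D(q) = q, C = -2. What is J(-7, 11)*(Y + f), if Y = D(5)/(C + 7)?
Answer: -1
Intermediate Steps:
Y = 1 (Y = 5/(-2 + 7) = 5/5 = 5*(1/5) = 1)
J(N, p) = -1 (J(N, p) = (5/(-5) - 1*3)/4 = (5*(-1/5) - 3)/4 = (-1 - 3)/4 = (1/4)*(-4) = -1)
f = 0 (f = 7*0 = 0)
J(-7, 11)*(Y + f) = -(1 + 0) = -1*1 = -1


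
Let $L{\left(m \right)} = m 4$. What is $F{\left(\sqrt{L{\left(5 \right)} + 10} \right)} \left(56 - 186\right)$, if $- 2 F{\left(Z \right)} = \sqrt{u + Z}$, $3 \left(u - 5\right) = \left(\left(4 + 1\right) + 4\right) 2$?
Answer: $65 \sqrt{11 + \sqrt{30}} \approx 263.85$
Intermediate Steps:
$L{\left(m \right)} = 4 m$
$u = 11$ ($u = 5 + \frac{\left(\left(4 + 1\right) + 4\right) 2}{3} = 5 + \frac{\left(5 + 4\right) 2}{3} = 5 + \frac{9 \cdot 2}{3} = 5 + \frac{1}{3} \cdot 18 = 5 + 6 = 11$)
$F{\left(Z \right)} = - \frac{\sqrt{11 + Z}}{2}$
$F{\left(\sqrt{L{\left(5 \right)} + 10} \right)} \left(56 - 186\right) = - \frac{\sqrt{11 + \sqrt{4 \cdot 5 + 10}}}{2} \left(56 - 186\right) = - \frac{\sqrt{11 + \sqrt{20 + 10}}}{2} \left(-130\right) = - \frac{\sqrt{11 + \sqrt{30}}}{2} \left(-130\right) = 65 \sqrt{11 + \sqrt{30}}$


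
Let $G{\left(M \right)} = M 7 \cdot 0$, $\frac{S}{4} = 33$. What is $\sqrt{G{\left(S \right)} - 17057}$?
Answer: $i \sqrt{17057} \approx 130.6 i$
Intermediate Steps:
$S = 132$ ($S = 4 \cdot 33 = 132$)
$G{\left(M \right)} = 0$ ($G{\left(M \right)} = 7 M 0 = 0$)
$\sqrt{G{\left(S \right)} - 17057} = \sqrt{0 - 17057} = \sqrt{-17057} = i \sqrt{17057}$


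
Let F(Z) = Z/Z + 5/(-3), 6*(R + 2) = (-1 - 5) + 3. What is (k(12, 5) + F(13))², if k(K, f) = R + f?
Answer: 121/36 ≈ 3.3611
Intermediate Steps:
R = -5/2 (R = -2 + ((-1 - 5) + 3)/6 = -2 + (-6 + 3)/6 = -2 + (⅙)*(-3) = -2 - ½ = -5/2 ≈ -2.5000)
F(Z) = -⅔ (F(Z) = 1 + 5*(-⅓) = 1 - 5/3 = -⅔)
k(K, f) = -5/2 + f
(k(12, 5) + F(13))² = ((-5/2 + 5) - ⅔)² = (5/2 - ⅔)² = (11/6)² = 121/36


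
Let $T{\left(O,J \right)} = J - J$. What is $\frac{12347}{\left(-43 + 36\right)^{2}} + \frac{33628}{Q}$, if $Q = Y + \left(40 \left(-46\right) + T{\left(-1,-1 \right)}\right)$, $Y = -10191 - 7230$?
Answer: $\frac{236167795}{943789} \approx 250.23$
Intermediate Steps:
$T{\left(O,J \right)} = 0$
$Y = -17421$ ($Y = -10191 - 7230 = -17421$)
$Q = -19261$ ($Q = -17421 + \left(40 \left(-46\right) + 0\right) = -17421 + \left(-1840 + 0\right) = -17421 - 1840 = -19261$)
$\frac{12347}{\left(-43 + 36\right)^{2}} + \frac{33628}{Q} = \frac{12347}{\left(-43 + 36\right)^{2}} + \frac{33628}{-19261} = \frac{12347}{\left(-7\right)^{2}} + 33628 \left(- \frac{1}{19261}\right) = \frac{12347}{49} - \frac{33628}{19261} = \frac{236167795}{943789}$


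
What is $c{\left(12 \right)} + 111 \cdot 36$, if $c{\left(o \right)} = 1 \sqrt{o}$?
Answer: $3996 + 2 \sqrt{3} \approx 3999.5$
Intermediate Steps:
$c{\left(o \right)} = \sqrt{o}$
$c{\left(12 \right)} + 111 \cdot 36 = \sqrt{12} + 111 \cdot 36 = 2 \sqrt{3} + 3996 = 3996 + 2 \sqrt{3}$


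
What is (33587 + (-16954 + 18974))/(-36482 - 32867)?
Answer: -35607/69349 ≈ -0.51345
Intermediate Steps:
(33587 + (-16954 + 18974))/(-36482 - 32867) = (33587 + 2020)/(-69349) = 35607*(-1/69349) = -35607/69349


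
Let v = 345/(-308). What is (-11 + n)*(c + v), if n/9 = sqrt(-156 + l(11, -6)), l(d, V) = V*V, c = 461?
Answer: -141643/28 + 1274787*I*sqrt(30)/154 ≈ -5058.7 + 45340.0*I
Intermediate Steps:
v = -345/308 (v = 345*(-1/308) = -345/308 ≈ -1.1201)
l(d, V) = V**2
n = 18*I*sqrt(30) (n = 9*sqrt(-156 + (-6)**2) = 9*sqrt(-156 + 36) = 9*sqrt(-120) = 9*(2*I*sqrt(30)) = 18*I*sqrt(30) ≈ 98.59*I)
(-11 + n)*(c + v) = (-11 + 18*I*sqrt(30))*(461 - 345/308) = (-11 + 18*I*sqrt(30))*(141643/308) = -141643/28 + 1274787*I*sqrt(30)/154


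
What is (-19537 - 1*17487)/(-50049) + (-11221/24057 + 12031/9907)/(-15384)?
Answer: 1885277128851157/2548682931564297 ≈ 0.73971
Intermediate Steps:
(-19537 - 1*17487)/(-50049) + (-11221/24057 + 12031/9907)/(-15384) = (-19537 - 17487)*(-1/50049) + (-11221*1/24057 + 12031*(1/9907))*(-1/15384) = -37024*(-1/50049) + (-11221/24057 + 12031/9907)*(-1/15384) = 37024/50049 + (178263320/238332699)*(-1/15384) = 37024/50049 - 22282915/458313780177 = 1885277128851157/2548682931564297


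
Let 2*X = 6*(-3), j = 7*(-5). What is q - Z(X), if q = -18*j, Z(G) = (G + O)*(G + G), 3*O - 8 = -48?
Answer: 228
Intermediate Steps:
O = -40/3 (O = 8/3 + (1/3)*(-48) = 8/3 - 16 = -40/3 ≈ -13.333)
j = -35
X = -9 (X = (6*(-3))/2 = (1/2)*(-18) = -9)
Z(G) = 2*G*(-40/3 + G) (Z(G) = (G - 40/3)*(G + G) = (-40/3 + G)*(2*G) = 2*G*(-40/3 + G))
q = 630 (q = -18*(-35) = 630)
q - Z(X) = 630 - 2*(-9)*(-40 + 3*(-9))/3 = 630 - 2*(-9)*(-40 - 27)/3 = 630 - 2*(-9)*(-67)/3 = 630 - 1*402 = 630 - 402 = 228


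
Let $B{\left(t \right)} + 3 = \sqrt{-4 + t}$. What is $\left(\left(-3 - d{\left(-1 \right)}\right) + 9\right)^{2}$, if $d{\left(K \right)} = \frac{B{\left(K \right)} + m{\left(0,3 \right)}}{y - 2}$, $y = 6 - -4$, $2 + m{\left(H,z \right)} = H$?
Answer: $\frac{\left(53 - i \sqrt{5}\right)^{2}}{64} \approx 43.813 - 3.7035 i$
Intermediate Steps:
$m{\left(H,z \right)} = -2 + H$
$y = 10$ ($y = 6 + 4 = 10$)
$B{\left(t \right)} = -3 + \sqrt{-4 + t}$
$d{\left(K \right)} = - \frac{5}{8} + \frac{\sqrt{-4 + K}}{8}$ ($d{\left(K \right)} = \frac{\left(-3 + \sqrt{-4 + K}\right) + \left(-2 + 0\right)}{10 - 2} = \frac{\left(-3 + \sqrt{-4 + K}\right) - 2}{8} = \left(-5 + \sqrt{-4 + K}\right) \frac{1}{8} = - \frac{5}{8} + \frac{\sqrt{-4 + K}}{8}$)
$\left(\left(-3 - d{\left(-1 \right)}\right) + 9\right)^{2} = \left(\left(-3 - \left(- \frac{5}{8} + \frac{\sqrt{-4 - 1}}{8}\right)\right) + 9\right)^{2} = \left(\left(-3 - \left(- \frac{5}{8} + \frac{\sqrt{-5}}{8}\right)\right) + 9\right)^{2} = \left(\left(-3 - \left(- \frac{5}{8} + \frac{i \sqrt{5}}{8}\right)\right) + 9\right)^{2} = \left(\left(-3 + \left(\frac{5}{8} - \frac{i \sqrt{5}}{8}\right)\right) + 9\right)^{2} = \left(\left(- \frac{19}{8} - \frac{i \sqrt{5}}{8}\right) + 9\right)^{2} = \left(\frac{53}{8} - \frac{i \sqrt{5}}{8}\right)^{2}$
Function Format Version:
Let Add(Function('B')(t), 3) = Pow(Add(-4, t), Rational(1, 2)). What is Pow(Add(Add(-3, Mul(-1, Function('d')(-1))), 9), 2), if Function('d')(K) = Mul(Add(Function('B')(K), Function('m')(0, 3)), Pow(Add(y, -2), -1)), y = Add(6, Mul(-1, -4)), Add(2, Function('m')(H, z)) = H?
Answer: Mul(Rational(1, 64), Pow(Add(53, Mul(-1, I, Pow(5, Rational(1, 2)))), 2)) ≈ Add(43.813, Mul(-3.7035, I))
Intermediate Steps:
Function('m')(H, z) = Add(-2, H)
y = 10 (y = Add(6, 4) = 10)
Function('B')(t) = Add(-3, Pow(Add(-4, t), Rational(1, 2)))
Function('d')(K) = Add(Rational(-5, 8), Mul(Rational(1, 8), Pow(Add(-4, K), Rational(1, 2)))) (Function('d')(K) = Mul(Add(Add(-3, Pow(Add(-4, K), Rational(1, 2))), Add(-2, 0)), Pow(Add(10, -2), -1)) = Mul(Add(Add(-3, Pow(Add(-4, K), Rational(1, 2))), -2), Pow(8, -1)) = Mul(Add(-5, Pow(Add(-4, K), Rational(1, 2))), Rational(1, 8)) = Add(Rational(-5, 8), Mul(Rational(1, 8), Pow(Add(-4, K), Rational(1, 2)))))
Pow(Add(Add(-3, Mul(-1, Function('d')(-1))), 9), 2) = Pow(Add(Add(-3, Mul(-1, Add(Rational(-5, 8), Mul(Rational(1, 8), Pow(Add(-4, -1), Rational(1, 2)))))), 9), 2) = Pow(Add(Add(-3, Mul(-1, Add(Rational(-5, 8), Mul(Rational(1, 8), Pow(-5, Rational(1, 2)))))), 9), 2) = Pow(Add(Add(-3, Mul(-1, Add(Rational(-5, 8), Mul(Rational(1, 8), Mul(I, Pow(5, Rational(1, 2))))))), 9), 2) = Pow(Add(Add(-3, Mul(-1, Add(Rational(-5, 8), Mul(Rational(1, 8), I, Pow(5, Rational(1, 2)))))), 9), 2) = Pow(Add(Add(-3, Add(Rational(5, 8), Mul(Rational(-1, 8), I, Pow(5, Rational(1, 2))))), 9), 2) = Pow(Add(Add(Rational(-19, 8), Mul(Rational(-1, 8), I, Pow(5, Rational(1, 2)))), 9), 2) = Pow(Add(Rational(53, 8), Mul(Rational(-1, 8), I, Pow(5, Rational(1, 2)))), 2)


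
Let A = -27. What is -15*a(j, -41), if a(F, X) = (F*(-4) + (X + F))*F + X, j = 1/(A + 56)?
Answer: 535095/841 ≈ 636.26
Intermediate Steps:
j = 1/29 (j = 1/(-27 + 56) = 1/29 ≈ 0.034483)
a(F, X) = X + F*(X - 3*F) (a(F, X) = (-4*F + (F + X))*F + X = (X - 3*F)*F + X = F*(X - 3*F) + X = X + F*(X - 3*F))
-15*a(j, -41) = -15*(-41 - 3*(1/29)² + (1/29)*(-41)) = -15*(-41 - 3*1/841 - 41/29) = -15*(-41 - 3/841 - 41/29) = -15*(-35673/841) = 535095/841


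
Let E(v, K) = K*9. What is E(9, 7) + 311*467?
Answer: 145300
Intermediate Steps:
E(v, K) = 9*K
E(9, 7) + 311*467 = 9*7 + 311*467 = 63 + 145237 = 145300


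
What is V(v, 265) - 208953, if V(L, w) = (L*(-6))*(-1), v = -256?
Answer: -210489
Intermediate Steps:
V(L, w) = 6*L (V(L, w) = -6*L*(-1) = 6*L)
V(v, 265) - 208953 = 6*(-256) - 208953 = -1536 - 208953 = -210489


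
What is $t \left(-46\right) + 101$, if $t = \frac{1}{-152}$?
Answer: $\frac{7699}{76} \approx 101.3$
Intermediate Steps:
$t = - \frac{1}{152} \approx -0.0065789$
$t \left(-46\right) + 101 = \left(- \frac{1}{152}\right) \left(-46\right) + 101 = \frac{23}{76} + 101 = \frac{7699}{76}$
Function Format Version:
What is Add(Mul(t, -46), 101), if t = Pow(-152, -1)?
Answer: Rational(7699, 76) ≈ 101.30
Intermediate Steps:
t = Rational(-1, 152) ≈ -0.0065789
Add(Mul(t, -46), 101) = Add(Mul(Rational(-1, 152), -46), 101) = Add(Rational(23, 76), 101) = Rational(7699, 76)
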